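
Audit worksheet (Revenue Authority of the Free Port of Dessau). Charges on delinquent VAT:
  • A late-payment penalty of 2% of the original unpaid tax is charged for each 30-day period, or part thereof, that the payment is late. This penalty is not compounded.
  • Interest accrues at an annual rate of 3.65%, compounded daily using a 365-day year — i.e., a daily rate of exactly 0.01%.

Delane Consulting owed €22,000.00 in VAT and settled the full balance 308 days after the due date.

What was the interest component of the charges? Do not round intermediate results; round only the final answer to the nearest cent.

€688.11

Interest: €22,000.00 × ((1 + 0.0001)^308 − 1) = €22,000.00 × 0.03127764… = €688.1081…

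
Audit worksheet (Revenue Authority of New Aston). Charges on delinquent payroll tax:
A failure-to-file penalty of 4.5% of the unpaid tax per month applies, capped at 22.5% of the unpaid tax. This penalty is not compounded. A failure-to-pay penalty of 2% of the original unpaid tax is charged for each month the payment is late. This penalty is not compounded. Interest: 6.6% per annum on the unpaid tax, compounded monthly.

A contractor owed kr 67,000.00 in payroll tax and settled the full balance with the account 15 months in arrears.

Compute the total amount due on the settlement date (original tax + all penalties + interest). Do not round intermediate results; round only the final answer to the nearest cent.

kr 107,920.47

Failure-to-file: 15 × 4.5% × kr 67,000.00 = kr 45,225.00, capped at 22.5% × kr 67,000.00 = kr 15,075.00
Failure-to-pay penalty: 15 × 2% × kr 67,000.00 = kr 20,100.00
Interest (6.6%/yr ÷ 12 = 0.55%/month): kr 67,000.00 × ((1 + 0.0055)^15 − 1) = kr 5,745.4654…
Total = kr 67,000.00 + kr 35,175.0000 + kr 5,745.4654… = kr 107,920.47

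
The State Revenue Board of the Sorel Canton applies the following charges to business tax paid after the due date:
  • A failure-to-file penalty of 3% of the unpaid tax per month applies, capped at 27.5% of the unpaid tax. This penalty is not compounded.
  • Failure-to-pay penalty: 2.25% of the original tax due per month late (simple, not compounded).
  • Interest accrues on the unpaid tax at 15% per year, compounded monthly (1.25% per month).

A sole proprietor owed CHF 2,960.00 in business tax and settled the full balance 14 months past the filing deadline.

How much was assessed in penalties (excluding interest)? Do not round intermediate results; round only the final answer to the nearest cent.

Failure-to-file: 14 × 3% × CHF 2,960.00 = CHF 1,243.20, capped at 27.5% × CHF 2,960.00 = CHF 814.00
Failure-to-pay penalty: 14 × 2.25% × CHF 2,960.00 = CHF 932.40
Total penalty = CHF 814.00 + CHF 932.40 = CHF 1,746.40

CHF 1,746.40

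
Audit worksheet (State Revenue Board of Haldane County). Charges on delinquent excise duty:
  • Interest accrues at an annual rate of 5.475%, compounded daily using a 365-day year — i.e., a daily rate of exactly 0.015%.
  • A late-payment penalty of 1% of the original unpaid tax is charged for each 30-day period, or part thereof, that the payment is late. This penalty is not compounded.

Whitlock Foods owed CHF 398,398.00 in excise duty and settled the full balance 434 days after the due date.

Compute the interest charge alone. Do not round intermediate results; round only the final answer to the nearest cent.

CHF 26,796.46

Interest: CHF 398,398.00 × ((1 + 0.00015)^434 − 1) = CHF 398,398.00 × 0.06726054… = CHF 26,796.4627…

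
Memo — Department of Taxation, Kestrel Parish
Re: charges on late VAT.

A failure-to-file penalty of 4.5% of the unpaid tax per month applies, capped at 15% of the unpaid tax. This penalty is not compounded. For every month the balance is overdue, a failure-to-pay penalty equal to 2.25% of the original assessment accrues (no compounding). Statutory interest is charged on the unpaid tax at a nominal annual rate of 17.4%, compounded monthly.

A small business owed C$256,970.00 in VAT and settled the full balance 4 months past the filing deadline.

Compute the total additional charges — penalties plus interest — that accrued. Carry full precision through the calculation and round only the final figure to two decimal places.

Failure-to-file: 4 × 4.5% × C$256,970.00 = C$46,254.60, capped at 15% × C$256,970.00 = C$38,545.50
Failure-to-pay penalty = 2.25% × C$256,970.00 × 4 mo = C$23,127.30
Interest (17.4%/yr ÷ 12 = 1.45%/month): C$256,970.00 × ((1 + 0.0145)^4 − 1) = C$15,231.5726…
Penalties + interest = C$61,672.8000 + C$15,231.5726… = C$76,904.37

C$76,904.37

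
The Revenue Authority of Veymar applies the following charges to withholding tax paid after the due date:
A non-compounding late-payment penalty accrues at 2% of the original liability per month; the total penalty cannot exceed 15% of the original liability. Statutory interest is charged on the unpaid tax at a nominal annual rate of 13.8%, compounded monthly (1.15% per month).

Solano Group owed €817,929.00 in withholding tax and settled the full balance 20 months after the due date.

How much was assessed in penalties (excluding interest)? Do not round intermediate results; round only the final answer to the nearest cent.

€122,689.35

Penalty (uncapped): 20 × 2% × €817,929.00 = €327,171.60; cap = 15% × €817,929.00 = €122,689.35 → penalty = €122,689.35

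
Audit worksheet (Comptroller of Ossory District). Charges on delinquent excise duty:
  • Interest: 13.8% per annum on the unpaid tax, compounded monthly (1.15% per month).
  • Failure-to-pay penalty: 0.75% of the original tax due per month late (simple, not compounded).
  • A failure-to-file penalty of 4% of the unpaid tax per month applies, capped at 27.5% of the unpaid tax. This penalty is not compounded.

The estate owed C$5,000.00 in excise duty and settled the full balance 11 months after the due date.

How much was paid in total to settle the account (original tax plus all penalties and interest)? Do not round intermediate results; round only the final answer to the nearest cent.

C$7,457.65

Failure-to-file: 11 × 4% × C$5,000.00 = C$2,200.00, capped at 27.5% × C$5,000.00 = C$1,375.00
Failure-to-pay penalty = 0.75% × C$5,000.00 × 11 mo = C$412.50
Interest: C$5,000.00 × ((1 + 0.0115)^11 − 1) = C$5,000.00 × 0.1340306… = C$670.1528…
Total = C$5,000.00 + C$1,787.5000 + C$670.1528… = C$7,457.65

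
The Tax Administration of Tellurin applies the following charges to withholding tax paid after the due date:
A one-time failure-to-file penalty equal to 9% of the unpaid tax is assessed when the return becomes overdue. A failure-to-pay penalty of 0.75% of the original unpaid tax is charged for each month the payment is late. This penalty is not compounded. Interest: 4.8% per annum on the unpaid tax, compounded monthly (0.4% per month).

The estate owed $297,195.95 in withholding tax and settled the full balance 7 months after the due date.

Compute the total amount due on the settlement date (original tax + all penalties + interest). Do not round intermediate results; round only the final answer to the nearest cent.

$347,968.39

Failure-to-file penalty: 9% × $297,195.95 = $26,747.64…
Failure-to-pay penalty = 0.75% × $297,195.95 × 7 mo = $15,602.79…
Interest: $297,195.95 × ((1 + 0.004)^7 − 1) = $297,195.95 × 0.0283382… = $8,422.0128…
Total = $297,195.95 + $42,350.4229… + $8,422.0128… = $347,968.39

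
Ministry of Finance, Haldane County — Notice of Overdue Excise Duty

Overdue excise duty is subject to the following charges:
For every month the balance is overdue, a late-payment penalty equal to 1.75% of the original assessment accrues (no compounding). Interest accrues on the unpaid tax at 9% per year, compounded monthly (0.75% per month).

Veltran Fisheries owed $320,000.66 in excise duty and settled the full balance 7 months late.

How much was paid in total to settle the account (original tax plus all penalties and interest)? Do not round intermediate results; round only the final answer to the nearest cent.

Late-payment penalty: 7 × 1.75% × $320,000.66 = $39,200.08…
Interest: $320,000.66 × ((1 + 0.0075)^7 − 1) = $320,000.66 × 0.0536961… = $17,182.7960…
Total = $320,000.66 + $39,200.0809… + $17,182.7960… = $376,383.54

$376,383.54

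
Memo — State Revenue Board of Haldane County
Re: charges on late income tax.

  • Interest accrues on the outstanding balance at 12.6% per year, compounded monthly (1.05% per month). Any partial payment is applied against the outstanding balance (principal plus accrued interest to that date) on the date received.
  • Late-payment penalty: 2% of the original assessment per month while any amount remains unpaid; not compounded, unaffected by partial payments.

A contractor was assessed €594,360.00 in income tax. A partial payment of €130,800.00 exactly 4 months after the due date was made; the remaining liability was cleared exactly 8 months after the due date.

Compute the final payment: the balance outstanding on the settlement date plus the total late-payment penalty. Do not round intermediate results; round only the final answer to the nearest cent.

€604,876.94

Balance at month 4: €594,360.0000 × (1 + 0.0105)^4 = €619,719.0485…
After €130,800.00 payment: €619,719.0485… − €130,800.00 = €488,919.0485…
Balance at month 8: €488,919.0485… × (1 + 0.0105)^4 = €509,779.3384…
Penalty: 8 × 2% × €594,360.00 = €95,097.60
Final settlement = outstanding balance + penalty = €509,779.3384… + €95,097.60 = €604,876.94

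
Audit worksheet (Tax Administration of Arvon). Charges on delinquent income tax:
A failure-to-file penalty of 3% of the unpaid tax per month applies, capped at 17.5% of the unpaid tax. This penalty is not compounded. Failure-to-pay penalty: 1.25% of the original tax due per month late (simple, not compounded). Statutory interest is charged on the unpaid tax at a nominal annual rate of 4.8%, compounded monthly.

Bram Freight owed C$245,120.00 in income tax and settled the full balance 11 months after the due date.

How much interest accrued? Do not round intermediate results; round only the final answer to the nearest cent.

Interest (4.8%/yr ÷ 12 = 0.4%/month): C$245,120.00 × ((1 + 0.004)^11 − 1) = C$11,003.5949…

C$11,003.59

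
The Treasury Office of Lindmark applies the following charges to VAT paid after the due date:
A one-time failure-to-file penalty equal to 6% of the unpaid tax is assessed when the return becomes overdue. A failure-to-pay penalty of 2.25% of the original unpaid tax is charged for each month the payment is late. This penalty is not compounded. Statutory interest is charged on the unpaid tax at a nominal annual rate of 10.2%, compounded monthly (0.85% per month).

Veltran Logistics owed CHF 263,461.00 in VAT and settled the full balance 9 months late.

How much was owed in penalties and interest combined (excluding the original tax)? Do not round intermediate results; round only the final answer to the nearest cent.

Failure-to-file penalty: 6% × CHF 263,461.00 = CHF 15,807.66
Failure-to-pay penalty: 9 × 2.25% × CHF 263,461.00 = CHF 53,350.85…
Interest: CHF 263,461.00 × ((1 + 0.0085)^9 − 1) = CHF 263,461.00 × 0.0791532… = CHF 20,853.7944…
Penalties + interest = CHF 69,158.5125 + CHF 20,853.7944… = CHF 90,012.31

CHF 90,012.31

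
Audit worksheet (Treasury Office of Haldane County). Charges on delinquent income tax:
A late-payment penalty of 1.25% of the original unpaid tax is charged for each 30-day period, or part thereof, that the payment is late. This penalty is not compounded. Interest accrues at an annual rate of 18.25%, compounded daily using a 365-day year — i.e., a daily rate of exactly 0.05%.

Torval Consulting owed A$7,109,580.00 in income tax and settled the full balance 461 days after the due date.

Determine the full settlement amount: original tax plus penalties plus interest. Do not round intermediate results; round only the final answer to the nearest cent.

Penalty periods: ⌈461/30⌉ = 16; penalty = 16 × 1.25% × A$7,109,580.00 = A$1,421,916.00
Interest: A$7,109,580.00 × ((1 + 0.0005)^461 − 1) = A$7,109,580.00 × 0.25915693… = A$1,842,496.9296…
Total = A$7,109,580.00 + A$1,421,916.0000 + A$1,842,496.9296… = A$10,373,992.93

A$10,373,992.93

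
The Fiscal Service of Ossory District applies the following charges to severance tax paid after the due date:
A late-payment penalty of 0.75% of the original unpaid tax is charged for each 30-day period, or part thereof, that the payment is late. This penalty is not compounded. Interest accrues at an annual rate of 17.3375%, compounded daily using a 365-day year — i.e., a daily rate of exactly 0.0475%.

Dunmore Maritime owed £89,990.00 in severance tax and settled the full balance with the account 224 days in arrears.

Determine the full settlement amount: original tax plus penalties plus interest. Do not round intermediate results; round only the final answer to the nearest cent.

Penalty periods: ⌈224/30⌉ = 8; penalty = 8 × 0.75% × £89,990.00 = £5,399.40
Interest: £89,990.00 × ((1 + 0.000475)^224 − 1) = £89,990.00 × 0.11223860… = £10,100.3513…
Total = £89,990.00 + £5,399.4000 + £10,100.3513… = £105,489.75

£105,489.75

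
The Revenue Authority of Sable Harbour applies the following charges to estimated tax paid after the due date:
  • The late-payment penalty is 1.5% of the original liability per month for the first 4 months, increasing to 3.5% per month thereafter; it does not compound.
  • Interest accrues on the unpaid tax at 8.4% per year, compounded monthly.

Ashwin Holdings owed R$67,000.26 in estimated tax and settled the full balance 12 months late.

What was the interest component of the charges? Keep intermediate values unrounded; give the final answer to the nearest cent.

R$5,849.84

Interest (8.4%/yr ÷ 12 = 0.7%/month): R$67,000.26 × ((1 + 0.007)^12 − 1) = R$5,849.8370…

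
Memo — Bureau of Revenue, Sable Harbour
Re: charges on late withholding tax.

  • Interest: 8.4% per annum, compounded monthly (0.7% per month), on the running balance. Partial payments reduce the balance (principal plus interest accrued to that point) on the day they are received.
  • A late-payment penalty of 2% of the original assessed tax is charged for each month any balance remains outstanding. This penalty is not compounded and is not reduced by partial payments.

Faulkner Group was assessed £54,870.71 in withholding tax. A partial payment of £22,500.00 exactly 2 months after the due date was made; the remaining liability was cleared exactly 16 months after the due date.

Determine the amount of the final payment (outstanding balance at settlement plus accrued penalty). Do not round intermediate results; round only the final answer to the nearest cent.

Balance at month 2: £54,870.7100 × (1 + 0.007)^2 = £55,641.5886…
After £22,500.00 payment: £55,641.5886… − £22,500.00 = £33,141.5886…
Balance at month 16: £33,141.5886… × (1 + 0.007)^14 = £36,541.4612…
Penalty: 16 × 2% × £54,870.71 = £17,558.63…
Final settlement = outstanding balance + penalty = £36,541.4612… + £17,558.63… = £54,100.09

£54,100.09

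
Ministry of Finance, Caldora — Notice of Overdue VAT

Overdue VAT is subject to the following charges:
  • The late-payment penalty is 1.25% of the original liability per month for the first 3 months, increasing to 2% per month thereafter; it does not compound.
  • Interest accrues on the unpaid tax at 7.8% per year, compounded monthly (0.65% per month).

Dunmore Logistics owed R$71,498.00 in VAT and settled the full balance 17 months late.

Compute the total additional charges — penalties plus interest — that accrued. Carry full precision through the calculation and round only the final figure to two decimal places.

Penalty, months 1–3: 3 × 1.25% × R$71,498.00 = R$2,681.18…
Penalty, months 4–17: 14 × 2% × R$71,498.00 = R$20,019.44
Interest: R$71,498.00 × ((1 + 0.0065)^17 − 1) = R$71,498.00 × 0.1164371… = R$8,325.0174…
Penalties + interest = R$22,700.6150 + R$8,325.0174… = R$31,025.63

R$31,025.63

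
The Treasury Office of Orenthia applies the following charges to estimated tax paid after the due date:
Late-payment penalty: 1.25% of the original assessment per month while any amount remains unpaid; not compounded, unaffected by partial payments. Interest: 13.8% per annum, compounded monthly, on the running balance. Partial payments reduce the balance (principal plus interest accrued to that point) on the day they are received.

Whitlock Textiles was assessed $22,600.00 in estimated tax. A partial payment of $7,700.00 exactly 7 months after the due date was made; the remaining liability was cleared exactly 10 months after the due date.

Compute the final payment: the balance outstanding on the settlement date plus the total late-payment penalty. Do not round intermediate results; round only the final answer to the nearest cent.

Monthly rate = 13.8% ÷ 12 = 1.15%
Balance at month 7: $22,600.0000 × (1 + 0.0115)^7 = $24,483.2828…
After $7,700.00 payment: $24,483.2828… − $7,700.00 = $16,783.2828…
Balance at month 10: $16,783.2828… × (1 + 0.0115)^3 = $17,368.9903…
Penalty: 10 × 1.25% × $22,600.00 = $2,825.00
Final settlement = outstanding balance + penalty = $17,368.9903… + $2,825.00 = $20,193.99

$20,193.99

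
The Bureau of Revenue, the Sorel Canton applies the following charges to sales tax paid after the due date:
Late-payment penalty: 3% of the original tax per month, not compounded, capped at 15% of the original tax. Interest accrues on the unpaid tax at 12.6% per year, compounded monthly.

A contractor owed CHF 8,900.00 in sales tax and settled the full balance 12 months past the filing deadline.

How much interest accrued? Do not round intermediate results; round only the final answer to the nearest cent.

CHF 1,188.48

Interest (12.6%/yr ÷ 12 = 1.05%/month): CHF 8,900.00 × ((1 + 0.0105)^12 − 1) = CHF 1,188.4819…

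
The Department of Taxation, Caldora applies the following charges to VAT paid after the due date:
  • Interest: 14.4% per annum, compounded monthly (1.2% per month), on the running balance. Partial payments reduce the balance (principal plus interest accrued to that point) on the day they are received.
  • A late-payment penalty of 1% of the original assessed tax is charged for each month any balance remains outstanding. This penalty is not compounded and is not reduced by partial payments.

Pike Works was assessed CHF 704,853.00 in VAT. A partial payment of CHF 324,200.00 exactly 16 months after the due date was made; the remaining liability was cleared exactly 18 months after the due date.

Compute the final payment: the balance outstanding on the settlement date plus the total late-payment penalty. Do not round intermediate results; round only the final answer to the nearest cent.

Balance at month 16: CHF 704,853.0000 × (1 + 0.012)^16 = CHF 853,074.0921…
After CHF 324,200.00 payment: CHF 853,074.0921… − CHF 324,200.00 = CHF 528,874.0921…
Balance at month 18: CHF 528,874.0921… × (1 + 0.012)^2 = CHF 541,643.2281…
Penalty: 18 × 1% × CHF 704,853.00 = CHF 126,873.54
Final settlement = outstanding balance + penalty = CHF 541,643.2281… + CHF 126,873.54 = CHF 668,516.77

CHF 668,516.77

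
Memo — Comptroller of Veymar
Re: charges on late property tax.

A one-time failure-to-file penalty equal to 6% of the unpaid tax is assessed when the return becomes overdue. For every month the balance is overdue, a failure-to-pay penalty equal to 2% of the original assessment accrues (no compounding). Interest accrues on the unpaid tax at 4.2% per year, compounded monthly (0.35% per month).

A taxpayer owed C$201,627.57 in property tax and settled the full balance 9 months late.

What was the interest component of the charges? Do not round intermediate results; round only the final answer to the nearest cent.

C$6,440.92

Interest: C$201,627.57 × ((1 + 0.0035)^9 − 1) = C$201,627.57 × 0.0319446… = C$6,440.9162…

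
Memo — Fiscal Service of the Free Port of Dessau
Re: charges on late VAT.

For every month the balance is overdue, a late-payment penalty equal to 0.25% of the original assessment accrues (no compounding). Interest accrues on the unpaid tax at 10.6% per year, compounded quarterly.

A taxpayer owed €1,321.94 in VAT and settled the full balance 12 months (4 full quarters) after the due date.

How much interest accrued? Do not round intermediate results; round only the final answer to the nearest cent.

€145.79

Interest (10.6%/yr ÷ 4 = 2.65%/quarter): €1,321.94 × ((1 + 0.0265)^4 − 1) = €145.7947…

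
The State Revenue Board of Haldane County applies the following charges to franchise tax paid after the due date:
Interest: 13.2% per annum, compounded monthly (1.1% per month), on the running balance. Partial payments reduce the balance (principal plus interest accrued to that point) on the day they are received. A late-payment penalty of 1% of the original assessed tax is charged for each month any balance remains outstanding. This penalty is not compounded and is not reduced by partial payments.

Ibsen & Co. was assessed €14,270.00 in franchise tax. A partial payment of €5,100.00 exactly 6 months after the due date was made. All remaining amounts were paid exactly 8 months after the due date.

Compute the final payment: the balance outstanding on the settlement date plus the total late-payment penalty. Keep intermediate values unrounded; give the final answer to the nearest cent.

Balance at month 6: €14,270.0000 × (1 + 0.011)^6 = €15,238.1031…
After €5,100.00 payment: €15,238.1031… − €5,100.00 = €10,138.1031…
Balance at month 8: €10,138.1031… × (1 + 0.011)^2 = €10,362.3680…
Penalty: 8 × 1% × €14,270.00 = €1,141.60
Final settlement = outstanding balance + penalty = €10,362.3680… + €1,141.60 = €11,503.97

€11,503.97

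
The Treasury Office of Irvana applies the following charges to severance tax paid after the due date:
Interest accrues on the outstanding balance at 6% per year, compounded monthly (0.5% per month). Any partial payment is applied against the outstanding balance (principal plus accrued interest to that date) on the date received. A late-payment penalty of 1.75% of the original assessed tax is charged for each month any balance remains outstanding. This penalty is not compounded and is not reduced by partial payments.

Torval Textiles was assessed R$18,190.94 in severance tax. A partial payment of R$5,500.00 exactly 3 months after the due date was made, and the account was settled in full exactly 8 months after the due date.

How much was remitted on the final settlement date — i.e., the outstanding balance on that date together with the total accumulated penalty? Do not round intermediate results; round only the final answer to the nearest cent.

R$15,839.29

Balance at month 3: R$18,190.9400 × (1 + 0.005)^3 = R$18,465.1707…
After R$5,500.00 payment: R$18,465.1707… − R$5,500.00 = R$12,965.1707…
Balance at month 8: R$12,965.1707… × (1 + 0.005)^5 = R$13,292.5575…
Penalty: 8 × 1.75% × R$18,190.94 = R$2,546.73…
Final settlement = outstanding balance + penalty = R$13,292.5575… + R$2,546.73… = R$15,839.29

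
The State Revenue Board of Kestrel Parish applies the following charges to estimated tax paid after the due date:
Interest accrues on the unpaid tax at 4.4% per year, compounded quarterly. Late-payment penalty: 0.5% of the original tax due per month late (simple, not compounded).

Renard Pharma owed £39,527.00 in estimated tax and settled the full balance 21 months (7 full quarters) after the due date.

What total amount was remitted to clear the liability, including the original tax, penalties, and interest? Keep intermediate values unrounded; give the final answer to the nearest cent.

£46,823.21

Late-payment penalty = 0.5% × £39,527.00 × 21 mo = £4,150.34…
Interest (4.4%/yr ÷ 4 = 1.1%/quarter): £39,527.00 × ((1 + 0.011)^7 − 1) = £3,145.8789…
Total = £39,527.00 + £4,150.3350 + £3,145.8789… = £46,823.21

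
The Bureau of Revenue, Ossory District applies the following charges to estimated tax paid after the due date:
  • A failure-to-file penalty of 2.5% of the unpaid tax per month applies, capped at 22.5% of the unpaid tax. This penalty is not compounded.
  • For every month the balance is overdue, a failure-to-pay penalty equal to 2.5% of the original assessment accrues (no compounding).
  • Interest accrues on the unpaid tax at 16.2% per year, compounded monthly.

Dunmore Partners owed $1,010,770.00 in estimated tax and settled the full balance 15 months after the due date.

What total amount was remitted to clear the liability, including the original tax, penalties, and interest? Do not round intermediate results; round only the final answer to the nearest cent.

Failure-to-file: 15 × 2.5% × $1,010,770.00 = $379,038.75, capped at 22.5% × $1,010,770.00 = $227,423.25
Failure-to-pay penalty: 15 × 2.5% × $1,010,770.00 = $379,038.75
Interest (16.2%/yr ÷ 12 = 1.35%/month): $1,010,770.00 × ((1 + 0.0135)^15 − 1) = $225,202.0188…
Total = $1,010,770.00 + $606,462.0000 + $225,202.0188… = $1,842,434.02

$1,842,434.02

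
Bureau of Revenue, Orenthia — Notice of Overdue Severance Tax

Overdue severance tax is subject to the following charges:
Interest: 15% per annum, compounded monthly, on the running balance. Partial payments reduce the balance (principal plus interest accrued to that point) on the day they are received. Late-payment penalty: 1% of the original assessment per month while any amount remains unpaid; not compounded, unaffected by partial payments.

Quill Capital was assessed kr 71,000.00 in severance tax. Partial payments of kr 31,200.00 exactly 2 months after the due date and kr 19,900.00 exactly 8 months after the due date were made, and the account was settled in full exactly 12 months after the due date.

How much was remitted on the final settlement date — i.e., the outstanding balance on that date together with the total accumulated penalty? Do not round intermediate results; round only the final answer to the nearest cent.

Monthly rate = 15% ÷ 12 = 1.25%
Balance at month 2: kr 71,000.0000 × (1 + 0.0125)^2 = kr 72,786.0938…
After kr 31,200.00 payment: kr 72,786.0938… − kr 31,200.00 = kr 41,586.0938…
Balance at month 8: kr 41,586.0938… × (1 + 0.0125)^6 = kr 44,804.1580…
After kr 19,900.00 payment: kr 44,804.1580… − kr 19,900.00 = kr 24,904.1580…
Balance at month 12: kr 24,904.1580… × (1 + 0.0125)^4 = kr 26,172.9087…
Penalty: 12 × 1% × kr 71,000.00 = kr 8,520.00
Final settlement = outstanding balance + penalty = kr 26,172.9087… + kr 8,520.00 = kr 34,692.91

kr 34,692.91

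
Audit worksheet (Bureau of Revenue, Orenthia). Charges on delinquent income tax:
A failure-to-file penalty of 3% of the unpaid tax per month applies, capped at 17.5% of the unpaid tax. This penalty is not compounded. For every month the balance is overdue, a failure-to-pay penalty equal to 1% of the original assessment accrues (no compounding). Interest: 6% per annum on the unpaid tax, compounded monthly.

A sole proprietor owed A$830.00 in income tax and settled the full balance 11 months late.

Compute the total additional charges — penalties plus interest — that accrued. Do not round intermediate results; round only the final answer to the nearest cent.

Failure-to-file: 11 × 3% × A$830.00 = A$273.90, capped at 17.5% × A$830.00 = A$145.25
Failure-to-pay penalty = 1% × A$830.00 × 11 mo = A$91.30
Interest (6%/yr ÷ 12 = 0.5%/month): A$830.00 × ((1 + 0.005)^11 − 1) = A$46.8085…
Penalties + interest = A$236.5500 + A$46.8085… = A$283.36

A$283.36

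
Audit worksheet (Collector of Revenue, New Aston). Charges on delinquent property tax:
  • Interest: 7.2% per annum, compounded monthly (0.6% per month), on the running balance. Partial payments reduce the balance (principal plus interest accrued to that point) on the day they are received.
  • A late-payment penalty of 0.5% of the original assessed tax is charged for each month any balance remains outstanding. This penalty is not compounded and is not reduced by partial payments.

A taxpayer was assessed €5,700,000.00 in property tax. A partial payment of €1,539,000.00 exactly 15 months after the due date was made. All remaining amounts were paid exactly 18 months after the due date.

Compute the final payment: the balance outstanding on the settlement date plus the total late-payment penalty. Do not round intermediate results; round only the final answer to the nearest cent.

Balance at month 15: €5,700,000.0000 × (1 + 0.006)^15 = €6,235,116.4140…
After €1,539,000.00 payment: €6,235,116.4140… − €1,539,000.00 = €4,696,116.4140…
Balance at month 18: €4,696,116.4140… × (1 + 0.006)^3 = €4,781,154.7044…
Penalty: 18 × 0.5% × €5,700,000.00 = €513,000.00
Final settlement = outstanding balance + penalty = €4,781,154.7044… + €513,000.00 = €5,294,154.70

€5,294,154.70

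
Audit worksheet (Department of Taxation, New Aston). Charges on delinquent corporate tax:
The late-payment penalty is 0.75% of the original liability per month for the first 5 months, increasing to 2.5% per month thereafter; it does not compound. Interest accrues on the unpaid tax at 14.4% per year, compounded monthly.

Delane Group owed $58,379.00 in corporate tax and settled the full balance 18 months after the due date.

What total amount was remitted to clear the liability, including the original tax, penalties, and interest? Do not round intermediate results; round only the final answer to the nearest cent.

Penalty, months 1–5: 5 × 0.75% × $58,379.00 = $2,189.21…
Penalty, months 6–18: 13 × 2.5% × $58,379.00 = $18,973.18…
Interest (14.4%/yr ÷ 12 = 1.2%/month): $58,379.00 × ((1 + 0.012)^18 − 1) = $13,982.2194…
Total = $58,379.00 + $21,162.3875 + $13,982.2194… = $93,523.61

$93,523.61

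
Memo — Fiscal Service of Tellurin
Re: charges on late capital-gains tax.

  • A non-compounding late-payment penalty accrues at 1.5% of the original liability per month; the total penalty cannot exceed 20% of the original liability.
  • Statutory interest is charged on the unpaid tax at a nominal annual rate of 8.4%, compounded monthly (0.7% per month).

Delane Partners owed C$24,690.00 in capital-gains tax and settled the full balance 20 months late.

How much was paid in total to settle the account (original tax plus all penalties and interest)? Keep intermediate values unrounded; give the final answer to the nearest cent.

C$33,324.41

Penalty (uncapped): 20 × 1.5% × C$24,690.00 = C$7,407.00; cap = 20% × C$24,690.00 = C$4,938.00 → penalty = C$4,938.00
Interest: C$24,690.00 × ((1 + 0.007)^20 − 1) = C$24,690.00 × 0.1497129… = C$3,696.4119…
Total = C$24,690.00 + C$4,938.0000 + C$3,696.4119… = C$33,324.41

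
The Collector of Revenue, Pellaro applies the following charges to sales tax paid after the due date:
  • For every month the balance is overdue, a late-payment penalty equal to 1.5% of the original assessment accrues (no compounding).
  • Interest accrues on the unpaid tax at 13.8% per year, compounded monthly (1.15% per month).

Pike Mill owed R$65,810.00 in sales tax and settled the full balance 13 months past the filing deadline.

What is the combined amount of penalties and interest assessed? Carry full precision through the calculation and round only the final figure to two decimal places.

R$23,379.87

Late-payment penalty: 13 × 1.5% × R$65,810.00 = R$12,832.95
Interest: R$65,810.00 × ((1 + 0.0115)^13 − 1) = R$65,810.00 × 0.1602632… = R$10,546.9237…
Penalties + interest = R$12,832.9500 + R$10,546.9237… = R$23,379.87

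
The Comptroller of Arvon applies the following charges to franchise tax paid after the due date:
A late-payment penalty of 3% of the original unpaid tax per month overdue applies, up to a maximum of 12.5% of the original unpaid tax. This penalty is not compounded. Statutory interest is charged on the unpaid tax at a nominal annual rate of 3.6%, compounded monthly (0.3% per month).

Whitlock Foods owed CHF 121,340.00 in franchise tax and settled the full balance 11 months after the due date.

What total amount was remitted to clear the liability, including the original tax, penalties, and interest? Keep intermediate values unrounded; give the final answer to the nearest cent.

Penalty (uncapped): 11 × 3% × CHF 121,340.00 = CHF 40,042.20; cap = 12.5% × CHF 121,340.00 = CHF 15,167.50 → penalty = CHF 15,167.50
Interest: CHF 121,340.00 × ((1 + 0.003)^11 − 1) = CHF 121,340.00 × 0.0334995… = CHF 4,064.8271…
Total = CHF 121,340.00 + CHF 15,167.5000 + CHF 4,064.8271… = CHF 140,572.33

CHF 140,572.33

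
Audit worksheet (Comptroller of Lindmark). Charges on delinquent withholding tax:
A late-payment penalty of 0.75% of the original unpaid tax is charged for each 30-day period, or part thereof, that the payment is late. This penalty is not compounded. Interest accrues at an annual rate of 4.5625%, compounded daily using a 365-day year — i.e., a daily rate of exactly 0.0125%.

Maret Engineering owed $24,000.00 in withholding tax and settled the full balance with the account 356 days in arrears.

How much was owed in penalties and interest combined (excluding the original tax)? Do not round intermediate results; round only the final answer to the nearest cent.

$3,252.05

Penalty periods: ⌈356/30⌉ = 12; penalty = 12 × 0.75% × $24,000.00 = $2,160.00
Interest: $24,000.00 × ((1 + 0.000125)^356 − 1) = $24,000.00 × 0.04550207… = $1,092.0497…
Penalties + interest = $2,160.0000 + $1,092.0497… = $3,252.05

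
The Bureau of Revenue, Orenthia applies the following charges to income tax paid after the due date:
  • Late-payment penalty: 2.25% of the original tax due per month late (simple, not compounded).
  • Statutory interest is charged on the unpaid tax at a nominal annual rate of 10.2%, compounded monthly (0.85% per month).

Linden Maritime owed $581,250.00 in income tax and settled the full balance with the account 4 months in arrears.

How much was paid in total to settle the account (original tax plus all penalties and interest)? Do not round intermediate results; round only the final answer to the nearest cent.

Late-payment penalty = 2.25% × $581,250.00 × 4 mo = $52,312.50
Interest: $581,250.00 × ((1 + 0.0085)^4 − 1) = $581,250.00 × 0.0344360… = $20,015.9027…
Total = $581,250.00 + $52,312.5000 + $20,015.9027… = $653,578.40

$653,578.40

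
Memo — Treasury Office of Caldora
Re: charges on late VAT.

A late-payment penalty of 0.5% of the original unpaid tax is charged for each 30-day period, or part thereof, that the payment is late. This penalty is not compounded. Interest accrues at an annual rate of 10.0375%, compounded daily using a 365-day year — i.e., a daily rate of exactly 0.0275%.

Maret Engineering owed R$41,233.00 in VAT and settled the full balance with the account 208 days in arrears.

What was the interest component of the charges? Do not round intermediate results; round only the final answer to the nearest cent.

Interest: R$41,233.00 × ((1 + 0.000275)^208 − 1) = R$41,233.00 × 0.05885924… = R$2,426.9429…

R$2,426.94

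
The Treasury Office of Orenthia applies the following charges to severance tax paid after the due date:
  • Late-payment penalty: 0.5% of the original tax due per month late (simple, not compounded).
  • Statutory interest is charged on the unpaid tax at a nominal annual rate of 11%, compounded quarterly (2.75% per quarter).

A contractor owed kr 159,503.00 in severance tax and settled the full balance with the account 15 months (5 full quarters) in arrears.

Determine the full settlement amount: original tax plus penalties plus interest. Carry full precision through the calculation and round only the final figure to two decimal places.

kr 194,637.26

Late-payment penalty: 15 × 0.5% × kr 159,503.00 = kr 11,962.73…
Interest: kr 159,503.00 × ((1 + 0.0275)^5 − 1) = kr 159,503.00 × 0.1452733… = kr 23,171.5342…
Total = kr 159,503.00 + kr 11,962.7250 + kr 23,171.5342… = kr 194,637.26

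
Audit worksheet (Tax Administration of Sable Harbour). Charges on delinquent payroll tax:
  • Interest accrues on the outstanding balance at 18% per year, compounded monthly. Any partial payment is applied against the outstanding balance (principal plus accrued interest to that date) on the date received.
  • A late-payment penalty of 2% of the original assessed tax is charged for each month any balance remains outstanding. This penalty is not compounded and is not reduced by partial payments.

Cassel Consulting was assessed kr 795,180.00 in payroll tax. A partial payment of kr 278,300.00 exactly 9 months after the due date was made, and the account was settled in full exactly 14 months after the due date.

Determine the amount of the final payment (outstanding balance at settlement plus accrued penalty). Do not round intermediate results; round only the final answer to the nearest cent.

Monthly rate = 18% ÷ 12 = 1.5%
Balance at month 9: kr 795,180.0000 × (1 + 0.015)^9 = kr 909,200.8406…
After kr 278,300.00 payment: kr 909,200.8406… − kr 278,300.00 = kr 630,900.8406…
Balance at month 14: kr 630,900.8406… × (1 + 0.015)^5 = kr 679,659.3837…
Penalty: 14 × 2% × kr 795,180.00 = kr 222,650.40
Final settlement = outstanding balance + penalty = kr 679,659.3837… + kr 222,650.40 = kr 902,309.78

kr 902,309.78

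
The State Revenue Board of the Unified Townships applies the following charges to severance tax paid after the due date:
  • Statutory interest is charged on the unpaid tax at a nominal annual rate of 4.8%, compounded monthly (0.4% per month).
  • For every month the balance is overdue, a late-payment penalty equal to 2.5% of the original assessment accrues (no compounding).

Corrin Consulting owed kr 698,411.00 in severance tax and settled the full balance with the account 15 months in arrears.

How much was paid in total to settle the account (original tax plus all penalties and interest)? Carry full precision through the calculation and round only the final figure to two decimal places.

Late-payment penalty: 15 × 2.5% × kr 698,411.00 = kr 261,904.13…
Interest: kr 698,411.00 × ((1 + 0.004)^15 − 1) = kr 698,411.00 × 0.0617095… = kr 43,098.5744…
Total = kr 698,411.00 + kr 261,904.1250 + kr 43,098.5744… = kr 1,003,413.70

kr 1,003,413.70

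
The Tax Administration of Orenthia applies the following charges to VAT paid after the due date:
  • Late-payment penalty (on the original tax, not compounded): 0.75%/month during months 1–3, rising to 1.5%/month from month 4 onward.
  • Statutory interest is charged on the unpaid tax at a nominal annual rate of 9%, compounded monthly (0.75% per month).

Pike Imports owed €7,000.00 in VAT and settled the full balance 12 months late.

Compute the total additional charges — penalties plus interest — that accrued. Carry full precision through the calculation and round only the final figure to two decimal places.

€1,759.15

Penalty, months 1–3: 3 × 0.75% × €7,000.00 = €157.50
Penalty, months 4–12: 9 × 1.5% × €7,000.00 = €945.00
Interest: €7,000.00 × ((1 + 0.0075)^12 − 1) = €7,000.00 × 0.0938069… = €656.6483…
Penalties + interest = €1,102.5000 + €656.6483… = €1,759.15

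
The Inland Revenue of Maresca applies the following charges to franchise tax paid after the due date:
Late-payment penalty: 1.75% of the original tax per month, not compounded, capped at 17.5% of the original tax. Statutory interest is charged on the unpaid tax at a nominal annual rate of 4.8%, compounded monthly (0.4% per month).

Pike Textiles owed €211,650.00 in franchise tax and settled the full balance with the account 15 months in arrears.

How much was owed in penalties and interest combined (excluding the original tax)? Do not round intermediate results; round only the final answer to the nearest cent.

€50,099.56

Penalty (uncapped): 15 × 1.75% × €211,650.00 = €55,558.13…; cap = 17.5% × €211,650.00 = €37,038.75 → penalty = €37,038.75
Interest: €211,650.00 × ((1 + 0.004)^15 − 1) = €211,650.00 × 0.0617095… = €13,060.8099…
Penalties + interest = €37,038.7500 + €13,060.8099… = €50,099.56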